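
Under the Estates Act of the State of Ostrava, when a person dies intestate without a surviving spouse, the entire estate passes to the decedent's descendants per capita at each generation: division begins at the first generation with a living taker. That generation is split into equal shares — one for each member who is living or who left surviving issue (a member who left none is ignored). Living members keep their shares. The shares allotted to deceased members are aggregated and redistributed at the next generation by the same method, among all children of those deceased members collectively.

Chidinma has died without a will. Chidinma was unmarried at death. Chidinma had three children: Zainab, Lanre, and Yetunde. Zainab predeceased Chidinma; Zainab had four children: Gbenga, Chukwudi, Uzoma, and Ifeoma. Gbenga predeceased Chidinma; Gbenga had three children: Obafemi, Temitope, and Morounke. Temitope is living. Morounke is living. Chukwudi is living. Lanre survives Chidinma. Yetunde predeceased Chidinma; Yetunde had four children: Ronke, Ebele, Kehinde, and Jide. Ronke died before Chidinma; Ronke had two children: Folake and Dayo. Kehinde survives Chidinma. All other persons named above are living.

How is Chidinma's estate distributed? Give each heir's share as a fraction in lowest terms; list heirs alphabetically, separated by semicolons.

There is no surviving spouse, so the entire estate passes to Chidinma's descendants per capita at each generation.
At generation 1 (Zainab, Lanre, Yetunde) there are 3 shares of (1)/3 = 1/3 each.
Living: Lanre — each takes 1/3.
Deceased: Zainab and Yetunde. Their combined 2/3 is pooled and carried to generation 2.
At generation 2 (Gbenga, Chukwudi, Uzoma, Ifeoma, Ronke, Ebele, Kehinde, Jide) there are 8 shares of (2/3)/8 = 1/12 each.
Living: Chukwudi, Uzoma, Ifeoma, Ebele, Kehinde, and Jide — each takes 1/12.
Deceased: Gbenga and Ronke. Their combined 1/6 is pooled and carried to generation 3.
At generation 3 (Obafemi, Temitope, Morounke, Folake, Dayo) there are 5 shares of (1/6)/5 = 1/30 each.
Living: Obafemi, Temitope, Morounke, Folake, and Dayo — each takes 1/30.

Chukwudi 1/12; Dayo 1/30; Ebele 1/12; Folake 1/30; Ifeoma 1/12; Jide 1/12; Kehinde 1/12; Lanre 1/3; Morounke 1/30; Obafemi 1/30; Temitope 1/30; Uzoma 1/12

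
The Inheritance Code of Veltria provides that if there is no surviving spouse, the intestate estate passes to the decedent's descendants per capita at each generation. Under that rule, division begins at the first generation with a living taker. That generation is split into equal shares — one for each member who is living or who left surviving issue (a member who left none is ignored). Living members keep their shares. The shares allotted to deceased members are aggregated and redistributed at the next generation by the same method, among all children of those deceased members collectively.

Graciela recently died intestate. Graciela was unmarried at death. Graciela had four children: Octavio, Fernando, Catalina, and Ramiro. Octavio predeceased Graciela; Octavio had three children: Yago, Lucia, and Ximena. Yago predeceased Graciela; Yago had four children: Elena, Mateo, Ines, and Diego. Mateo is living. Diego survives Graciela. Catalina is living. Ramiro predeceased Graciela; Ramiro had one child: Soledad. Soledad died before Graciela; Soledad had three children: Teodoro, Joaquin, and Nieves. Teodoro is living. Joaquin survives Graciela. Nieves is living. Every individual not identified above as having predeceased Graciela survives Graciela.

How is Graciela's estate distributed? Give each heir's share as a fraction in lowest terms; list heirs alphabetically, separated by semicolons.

There is no surviving spouse, so the entire estate passes to Graciela's descendants per capita at each generation.
At generation 1 (Octavio, Fernando, Catalina, Ramiro) there are 4 shares of (1)/4 = 1/4 each.
Living: Fernando and Catalina — each takes 1/4.
Deceased: Octavio and Ramiro. Their combined 1/2 is pooled and carried to generation 2.
At generation 2 (Yago, Lucia, Ximena, Soledad) there are 4 shares of (1/2)/4 = 1/8 each.
Living: Lucia and Ximena — each takes 1/8.
Deceased: Yago and Soledad. Their combined 1/4 is pooled and carried to generation 3.
At generation 3 (Elena, Mateo, Ines, Diego, Teodoro, Joaquin, Nieves) there are 7 shares of (1/4)/7 = 1/28 each.
Living: Elena, Mateo, Ines, Diego, Teodoro, Joaquin, and Nieves — each takes 1/28.

Catalina 1/4; Diego 1/28; Elena 1/28; Fernando 1/4; Ines 1/28; Joaquin 1/28; Lucia 1/8; Mateo 1/28; Nieves 1/28; Teodoro 1/28; Ximena 1/8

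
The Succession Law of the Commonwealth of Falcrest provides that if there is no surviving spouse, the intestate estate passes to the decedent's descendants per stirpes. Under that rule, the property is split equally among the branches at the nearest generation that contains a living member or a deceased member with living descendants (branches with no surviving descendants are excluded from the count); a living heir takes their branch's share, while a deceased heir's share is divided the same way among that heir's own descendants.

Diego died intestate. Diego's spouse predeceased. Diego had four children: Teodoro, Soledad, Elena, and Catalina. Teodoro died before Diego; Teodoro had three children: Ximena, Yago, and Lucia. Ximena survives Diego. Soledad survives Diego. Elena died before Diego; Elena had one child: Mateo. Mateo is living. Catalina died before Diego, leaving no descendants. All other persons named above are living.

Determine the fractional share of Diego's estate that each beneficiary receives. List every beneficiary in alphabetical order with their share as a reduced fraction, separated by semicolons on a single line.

There is no surviving spouse, so the entire estate passes to Diego's descendants per stirpes.
Catalina left no surviving issue, so that branch lapses and is disregarded.
The estate is divided into 3 equal shares of 1/3 among Teodoro, Soledad, Elena.
Teodoro predeceased; the 1/3 allotted to Teodoro's branch passes to Teodoro's issue by representation.
The 1/3 is divided into 3 equal shares of 1/9 among Ximena, Yago, Lucia.
Ximena is living and takes 1/9.
Yago is living and takes 1/9.
Lucia is living and takes 1/9.
Soledad is living and takes 1/3.
Elena predeceased; the 1/3 allotted to Elena's branch passes to Elena's issue by representation.
Mateo is the sole taker at this level and receives the full 1/3.

Lucia 1/9; Mateo 1/3; Soledad 1/3; Ximena 1/9; Yago 1/9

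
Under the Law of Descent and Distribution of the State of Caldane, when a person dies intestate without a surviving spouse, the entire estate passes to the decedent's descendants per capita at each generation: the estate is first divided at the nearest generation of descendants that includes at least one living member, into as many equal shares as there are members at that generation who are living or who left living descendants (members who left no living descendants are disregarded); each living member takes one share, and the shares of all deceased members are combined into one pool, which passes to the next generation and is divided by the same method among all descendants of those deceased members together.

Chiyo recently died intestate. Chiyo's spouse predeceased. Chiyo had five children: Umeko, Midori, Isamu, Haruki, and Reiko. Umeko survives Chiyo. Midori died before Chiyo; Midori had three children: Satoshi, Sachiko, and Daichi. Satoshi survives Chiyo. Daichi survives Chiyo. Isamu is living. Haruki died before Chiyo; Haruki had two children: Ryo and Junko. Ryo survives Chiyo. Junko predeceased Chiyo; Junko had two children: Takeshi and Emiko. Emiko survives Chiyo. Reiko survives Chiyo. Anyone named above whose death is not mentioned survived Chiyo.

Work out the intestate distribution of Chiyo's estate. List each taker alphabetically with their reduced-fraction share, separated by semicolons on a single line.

Daichi 2/25; Emiko 1/25; Isamu 1/5; Reiko 1/5; Ryo 2/25; Sachiko 2/25; Satoshi 2/25; Takeshi 1/25; Umeko 1/5

There is no surviving spouse, so the entire estate passes to Chiyo's descendants per capita at each generation.
At generation 1 (Umeko, Midori, Isamu, Haruki, Reiko) there are 5 shares of (1)/5 = 1/5 each.
Living: Umeko, Isamu, and Reiko — each takes 1/5.
Deceased: Midori and Haruki. Their combined 2/5 is pooled and carried to generation 2.
At generation 2 (Satoshi, Sachiko, Daichi, Ryo, Junko) there are 5 shares of (2/5)/5 = 2/25 each.
Living: Satoshi, Sachiko, Daichi, and Ryo — each takes 2/25.
Deceased: Junko. That 2/25 share is carried to generation 3.
At generation 3 (Takeshi, Emiko) there are 2 shares of (2/25)/2 = 1/25 each.
Living: Takeshi and Emiko — each takes 1/25.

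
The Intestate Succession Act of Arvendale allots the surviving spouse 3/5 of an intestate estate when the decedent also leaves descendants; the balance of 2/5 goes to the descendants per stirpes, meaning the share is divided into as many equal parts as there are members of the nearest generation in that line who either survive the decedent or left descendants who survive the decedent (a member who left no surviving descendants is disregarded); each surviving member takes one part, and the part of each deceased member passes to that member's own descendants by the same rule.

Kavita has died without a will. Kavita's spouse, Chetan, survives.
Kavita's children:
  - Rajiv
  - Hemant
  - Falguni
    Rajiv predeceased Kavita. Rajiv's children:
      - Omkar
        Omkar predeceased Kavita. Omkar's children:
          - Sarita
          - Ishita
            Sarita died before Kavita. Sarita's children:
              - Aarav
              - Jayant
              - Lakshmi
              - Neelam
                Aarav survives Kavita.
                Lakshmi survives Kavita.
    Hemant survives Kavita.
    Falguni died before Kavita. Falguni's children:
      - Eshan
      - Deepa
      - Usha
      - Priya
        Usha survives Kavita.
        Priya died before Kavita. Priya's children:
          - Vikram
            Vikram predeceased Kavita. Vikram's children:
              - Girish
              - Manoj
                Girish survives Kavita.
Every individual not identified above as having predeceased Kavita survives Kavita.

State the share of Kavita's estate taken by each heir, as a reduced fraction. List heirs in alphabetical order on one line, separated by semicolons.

Aarav 1/60; Chetan 3/5; Deepa 1/30; Eshan 1/30; Girish 1/60; Hemant 2/15; Ishita 1/15; Jayant 1/60; Lakshmi 1/60; Manoj 1/60; Neelam 1/60; Usha 1/30

Chetan, as surviving spouse, takes 3/5.
The remaining 2/5 passes to Kavita's descendants per stirpes.
The 2/5 is divided into 3 equal shares of 2/15 among Rajiv, Hemant, Falguni.
Rajiv predeceased; the 2/15 allotted to Rajiv's branch passes to Rajiv's issue by representation.
Omkar's line is the sole branch at this level, so the full 2/15 passes to Omkar's issue by representation.
The 2/15 is divided into 2 equal shares of 1/15 among Sarita, Ishita.
Sarita predeceased; the 1/15 allotted to Sarita's branch passes to Sarita's issue by representation.
The 1/15 is divided into 4 equal shares of 1/60 among Aarav, Jayant, Lakshmi, Neelam.
Aarav is living and takes 1/60.
Jayant is living and takes 1/60.
Lakshmi is living and takes 1/60.
Neelam is living and takes 1/60.
Ishita is living and takes 1/15.
Hemant is living and takes 2/15.
Falguni predeceased; the 2/15 allotted to Falguni's branch passes to Falguni's issue by representation.
The 2/15 is divided into 4 equal shares of 1/30 among Eshan, Deepa, Usha, Priya.
Eshan is living and takes 1/30.
Deepa is living and takes 1/30.
Usha is living and takes 1/30.
Priya predeceased; the 1/30 allotted to Priya's branch passes to Priya's issue by representation.
Vikram's line is the sole branch at this level, so the full 1/30 passes to Vikram's issue by representation.
The 1/30 is divided into 2 equal shares of 1/60 among Girish, Manoj.
Girish is living and takes 1/60.
Manoj is living and takes 1/60.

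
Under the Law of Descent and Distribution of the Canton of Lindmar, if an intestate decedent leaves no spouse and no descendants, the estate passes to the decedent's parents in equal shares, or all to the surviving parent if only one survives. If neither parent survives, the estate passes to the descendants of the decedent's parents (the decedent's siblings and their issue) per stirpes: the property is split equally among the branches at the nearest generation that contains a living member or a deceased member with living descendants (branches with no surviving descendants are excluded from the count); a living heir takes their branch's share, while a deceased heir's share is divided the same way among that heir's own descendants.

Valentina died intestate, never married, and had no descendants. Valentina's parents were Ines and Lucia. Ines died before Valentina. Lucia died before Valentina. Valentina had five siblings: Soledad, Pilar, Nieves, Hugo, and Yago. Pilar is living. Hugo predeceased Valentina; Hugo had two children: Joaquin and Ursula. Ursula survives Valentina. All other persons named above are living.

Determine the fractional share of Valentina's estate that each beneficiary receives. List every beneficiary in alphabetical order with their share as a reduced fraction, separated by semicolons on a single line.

Joaquin 1/10; Nieves 1/5; Pilar 1/5; Soledad 1/5; Ursula 1/10; Yago 1/5

Neither parent survives and there are no descendants, so the estate passes to Valentina's siblings and their issue per stirpes.
The estate is divided into 5 equal shares of 1/5 among Soledad, Pilar, Nieves, Hugo, Yago.
Soledad is living and takes 1/5.
Pilar is living and takes 1/5.
Nieves is living and takes 1/5.
Hugo predeceased; the 1/5 allotted to Hugo's branch passes to Hugo's issue by representation.
The 1/5 is divided into 2 equal shares of 1/10 among Joaquin, Ursula.
Joaquin is living and takes 1/10.
Ursula is living and takes 1/10.
Yago is living and takes 1/5.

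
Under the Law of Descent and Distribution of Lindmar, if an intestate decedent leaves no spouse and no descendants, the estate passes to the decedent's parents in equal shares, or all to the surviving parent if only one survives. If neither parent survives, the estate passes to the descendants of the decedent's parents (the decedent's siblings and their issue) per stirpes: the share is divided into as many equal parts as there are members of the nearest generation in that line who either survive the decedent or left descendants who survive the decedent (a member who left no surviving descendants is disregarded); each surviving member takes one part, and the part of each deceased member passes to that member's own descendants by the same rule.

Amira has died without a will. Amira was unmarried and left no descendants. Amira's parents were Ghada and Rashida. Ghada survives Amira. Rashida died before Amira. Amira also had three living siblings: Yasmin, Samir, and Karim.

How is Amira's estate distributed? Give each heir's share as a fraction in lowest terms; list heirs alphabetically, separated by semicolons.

Only one parent, Ghada, survives, so Ghada takes the entire estate. The siblings take nothing because a surviving parent has priority.

Ghada 1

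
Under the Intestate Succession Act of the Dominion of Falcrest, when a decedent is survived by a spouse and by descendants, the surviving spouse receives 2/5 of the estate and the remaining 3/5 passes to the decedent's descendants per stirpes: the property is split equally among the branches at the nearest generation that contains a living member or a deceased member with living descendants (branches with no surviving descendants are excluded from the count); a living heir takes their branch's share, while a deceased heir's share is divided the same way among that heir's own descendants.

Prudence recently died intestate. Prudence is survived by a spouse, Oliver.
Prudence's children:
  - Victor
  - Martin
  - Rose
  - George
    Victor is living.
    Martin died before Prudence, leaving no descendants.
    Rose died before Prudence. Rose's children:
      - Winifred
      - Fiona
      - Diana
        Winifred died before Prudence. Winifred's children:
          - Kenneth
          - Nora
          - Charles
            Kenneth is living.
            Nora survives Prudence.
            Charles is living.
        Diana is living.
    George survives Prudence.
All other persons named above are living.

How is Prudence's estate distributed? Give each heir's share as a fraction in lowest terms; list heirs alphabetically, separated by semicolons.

Oliver, as surviving spouse, takes 2/5.
The remaining 3/5 passes to Prudence's descendants per stirpes.
Martin left no surviving issue, so that branch lapses and is disregarded.
The 3/5 is divided into 3 equal shares of 1/5 among Victor, Rose, George.
Victor is living and takes 1/5.
Rose predeceased; the 1/5 allotted to Rose's branch passes to Rose's issue by representation.
The 1/5 is divided into 3 equal shares of 1/15 among Winifred, Fiona, Diana.
Winifred predeceased; the 1/15 allotted to Winifred's branch passes to Winifred's issue by representation.
The 1/15 is divided into 3 equal shares of 1/45 among Kenneth, Nora, Charles.
Kenneth is living and takes 1/45.
Nora is living and takes 1/45.
Charles is living and takes 1/45.
Fiona is living and takes 1/15.
Diana is living and takes 1/15.
George is living and takes 1/5.

Charles 1/45; Diana 1/15; Fiona 1/15; George 1/5; Kenneth 1/45; Nora 1/45; Oliver 2/5; Victor 1/5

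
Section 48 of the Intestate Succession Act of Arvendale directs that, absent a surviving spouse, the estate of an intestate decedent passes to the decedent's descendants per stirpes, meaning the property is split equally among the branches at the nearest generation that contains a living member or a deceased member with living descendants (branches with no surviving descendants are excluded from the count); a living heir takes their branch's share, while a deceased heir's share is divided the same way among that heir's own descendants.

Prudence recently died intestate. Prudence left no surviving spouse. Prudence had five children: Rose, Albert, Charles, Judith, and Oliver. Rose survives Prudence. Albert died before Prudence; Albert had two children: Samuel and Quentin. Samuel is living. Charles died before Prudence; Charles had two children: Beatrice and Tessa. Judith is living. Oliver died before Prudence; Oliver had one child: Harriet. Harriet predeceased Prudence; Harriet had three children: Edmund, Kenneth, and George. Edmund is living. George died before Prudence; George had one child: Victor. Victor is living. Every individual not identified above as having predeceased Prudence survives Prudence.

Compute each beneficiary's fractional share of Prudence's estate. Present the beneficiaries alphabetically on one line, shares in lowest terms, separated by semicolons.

There is no surviving spouse, so the entire estate passes to Prudence's descendants per stirpes.
The estate is divided into 5 equal shares of 1/5 among Rose, Albert, Charles, Judith, Oliver.
Rose is living and takes 1/5.
Albert predeceased; the 1/5 allotted to Albert's branch passes to Albert's issue by representation.
The 1/5 is divided into 2 equal shares of 1/10 among Samuel, Quentin.
Samuel is living and takes 1/10.
Quentin is living and takes 1/10.
Charles predeceased; the 1/5 allotted to Charles's branch passes to Charles's issue by representation.
The 1/5 is divided into 2 equal shares of 1/10 among Beatrice, Tessa.
Beatrice is living and takes 1/10.
Tessa is living and takes 1/10.
Judith is living and takes 1/5.
Oliver predeceased; the 1/5 allotted to Oliver's branch passes to Oliver's issue by representation.
Harriet's line is the sole branch at this level, so the full 1/5 passes to Harriet's issue by representation.
The 1/5 is divided into 3 equal shares of 1/15 among Edmund, Kenneth, George.
Edmund is living and takes 1/15.
Kenneth is living and takes 1/15.
George predeceased; the 1/15 allotted to George's branch passes to George's issue by representation.
Victor is the sole taker at this level and receives the full 1/15.

Beatrice 1/10; Edmund 1/15; Judith 1/5; Kenneth 1/15; Quentin 1/10; Rose 1/5; Samuel 1/10; Tessa 1/10; Victor 1/15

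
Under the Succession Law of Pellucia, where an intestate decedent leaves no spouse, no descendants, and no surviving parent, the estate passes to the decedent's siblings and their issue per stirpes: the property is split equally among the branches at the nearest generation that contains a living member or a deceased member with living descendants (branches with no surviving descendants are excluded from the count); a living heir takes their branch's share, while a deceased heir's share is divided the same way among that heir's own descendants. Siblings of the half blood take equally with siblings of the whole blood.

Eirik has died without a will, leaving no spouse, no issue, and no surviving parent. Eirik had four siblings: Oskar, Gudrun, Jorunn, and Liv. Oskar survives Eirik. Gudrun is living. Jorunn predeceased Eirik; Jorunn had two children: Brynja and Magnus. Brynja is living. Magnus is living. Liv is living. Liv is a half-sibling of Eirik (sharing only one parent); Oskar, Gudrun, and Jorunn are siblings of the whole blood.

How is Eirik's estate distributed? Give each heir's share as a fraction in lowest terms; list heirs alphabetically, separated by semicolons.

Brynja 1/8; Gudrun 1/4; Liv 1/4; Magnus 1/8; Oskar 1/4

No spouse, descendants, or parent survives, so the estate passes to Eirik's siblings per stirpes.
Half-blood and whole-blood siblings take equally under the stated rule.
The estate is divided into 4 equal shares of 1/4 among Oskar, Gudrun, Jorunn, Liv.
Oskar is living and takes 1/4.
Gudrun is living and takes 1/4.
Jorunn predeceased; the 1/4 allotted to Jorunn's branch passes to Jorunn's issue by representation.
The 1/4 is divided into 2 equal shares of 1/8 among Brynja, Magnus.
Brynja is living and takes 1/8.
Magnus is living and takes 1/8.
Liv is living and takes 1/4.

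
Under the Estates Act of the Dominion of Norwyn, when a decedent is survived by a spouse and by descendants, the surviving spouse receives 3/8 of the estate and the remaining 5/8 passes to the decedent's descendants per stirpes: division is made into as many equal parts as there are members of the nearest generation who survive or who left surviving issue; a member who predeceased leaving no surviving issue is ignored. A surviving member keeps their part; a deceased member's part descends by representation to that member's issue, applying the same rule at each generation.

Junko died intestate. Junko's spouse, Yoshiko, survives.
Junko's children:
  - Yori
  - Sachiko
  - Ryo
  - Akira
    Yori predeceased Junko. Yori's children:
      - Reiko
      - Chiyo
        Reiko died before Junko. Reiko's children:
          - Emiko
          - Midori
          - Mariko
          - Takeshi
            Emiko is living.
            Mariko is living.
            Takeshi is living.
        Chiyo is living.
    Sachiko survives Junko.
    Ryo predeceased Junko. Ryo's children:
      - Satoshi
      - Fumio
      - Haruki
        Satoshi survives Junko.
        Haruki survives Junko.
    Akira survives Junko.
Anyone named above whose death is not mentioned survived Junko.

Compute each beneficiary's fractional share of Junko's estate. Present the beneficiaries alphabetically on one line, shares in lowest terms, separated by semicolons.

Yoshiko, as surviving spouse, takes 3/8.
The remaining 5/8 passes to Junko's descendants per stirpes.
The 5/8 is divided into 4 equal shares of 5/32 among Yori, Sachiko, Ryo, Akira.
Yori predeceased; the 5/32 allotted to Yori's branch passes to Yori's issue by representation.
The 5/32 is divided into 2 equal shares of 5/64 among Reiko, Chiyo.
Reiko predeceased; the 5/64 allotted to Reiko's branch passes to Reiko's issue by representation.
The 5/64 is divided into 4 equal shares of 5/256 among Emiko, Midori, Mariko, Takeshi.
Emiko is living and takes 5/256.
Midori is living and takes 5/256.
Mariko is living and takes 5/256.
Takeshi is living and takes 5/256.
Chiyo is living and takes 5/64.
Sachiko is living and takes 5/32.
Ryo predeceased; the 5/32 allotted to Ryo's branch passes to Ryo's issue by representation.
The 5/32 is divided into 3 equal shares of 5/96 among Satoshi, Fumio, Haruki.
Satoshi is living and takes 5/96.
Fumio is living and takes 5/96.
Haruki is living and takes 5/96.
Akira is living and takes 5/32.

Akira 5/32; Chiyo 5/64; Emiko 5/256; Fumio 5/96; Haruki 5/96; Mariko 5/256; Midori 5/256; Sachiko 5/32; Satoshi 5/96; Takeshi 5/256; Yoshiko 3/8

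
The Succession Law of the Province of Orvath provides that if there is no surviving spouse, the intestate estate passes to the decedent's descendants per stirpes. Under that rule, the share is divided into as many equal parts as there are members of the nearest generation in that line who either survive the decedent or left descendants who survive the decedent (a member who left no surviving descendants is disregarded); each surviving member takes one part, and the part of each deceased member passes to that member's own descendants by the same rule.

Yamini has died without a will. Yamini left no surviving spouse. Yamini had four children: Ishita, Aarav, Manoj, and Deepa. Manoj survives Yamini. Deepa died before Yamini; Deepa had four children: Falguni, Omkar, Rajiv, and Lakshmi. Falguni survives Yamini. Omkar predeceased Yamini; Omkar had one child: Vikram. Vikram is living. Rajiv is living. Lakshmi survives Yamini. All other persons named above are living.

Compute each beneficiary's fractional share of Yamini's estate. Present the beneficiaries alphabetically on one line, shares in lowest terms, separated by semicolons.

Aarav 1/4; Falguni 1/16; Ishita 1/4; Lakshmi 1/16; Manoj 1/4; Rajiv 1/16; Vikram 1/16

There is no surviving spouse, so the entire estate passes to Yamini's descendants per stirpes.
The estate is divided into 4 equal shares of 1/4 among Ishita, Aarav, Manoj, Deepa.
Ishita is living and takes 1/4.
Aarav is living and takes 1/4.
Manoj is living and takes 1/4.
Deepa predeceased; the 1/4 allotted to Deepa's branch passes to Deepa's issue by representation.
The 1/4 is divided into 4 equal shares of 1/16 among Falguni, Omkar, Rajiv, Lakshmi.
Falguni is living and takes 1/16.
Omkar predeceased; the 1/16 allotted to Omkar's branch passes to Omkar's issue by representation.
Vikram is the sole taker at this level and receives the full 1/16.
Rajiv is living and takes 1/16.
Lakshmi is living and takes 1/16.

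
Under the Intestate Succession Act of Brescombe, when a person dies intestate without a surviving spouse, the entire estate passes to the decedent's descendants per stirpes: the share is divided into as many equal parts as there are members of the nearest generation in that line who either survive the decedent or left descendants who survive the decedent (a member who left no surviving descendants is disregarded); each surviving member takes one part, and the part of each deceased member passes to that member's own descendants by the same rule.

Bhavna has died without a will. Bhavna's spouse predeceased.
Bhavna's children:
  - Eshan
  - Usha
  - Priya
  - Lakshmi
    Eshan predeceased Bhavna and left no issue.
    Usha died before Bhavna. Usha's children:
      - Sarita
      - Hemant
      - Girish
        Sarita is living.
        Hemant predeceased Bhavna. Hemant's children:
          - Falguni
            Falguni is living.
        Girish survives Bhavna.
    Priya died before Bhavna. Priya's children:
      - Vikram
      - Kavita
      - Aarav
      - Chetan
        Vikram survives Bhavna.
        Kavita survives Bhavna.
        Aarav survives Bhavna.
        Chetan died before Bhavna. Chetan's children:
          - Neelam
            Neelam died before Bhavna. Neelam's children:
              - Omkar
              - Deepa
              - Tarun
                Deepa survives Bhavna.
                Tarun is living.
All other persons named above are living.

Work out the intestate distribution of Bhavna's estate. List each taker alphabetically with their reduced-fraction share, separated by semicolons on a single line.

There is no surviving spouse, so the entire estate passes to Bhavna's descendants per stirpes.
Eshan left no surviving issue, so that branch lapses and is disregarded.
The estate is divided into 3 equal shares of 1/3 among Usha, Priya, Lakshmi.
Usha predeceased; the 1/3 allotted to Usha's branch passes to Usha's issue by representation.
The 1/3 is divided into 3 equal shares of 1/9 among Sarita, Hemant, Girish.
Sarita is living and takes 1/9.
Hemant predeceased; the 1/9 allotted to Hemant's branch passes to Hemant's issue by representation.
Falguni is the sole taker at this level and receives the full 1/9.
Girish is living and takes 1/9.
Priya predeceased; the 1/3 allotted to Priya's branch passes to Priya's issue by representation.
The 1/3 is divided into 4 equal shares of 1/12 among Vikram, Kavita, Aarav, Chetan.
Vikram is living and takes 1/12.
Kavita is living and takes 1/12.
Aarav is living and takes 1/12.
Chetan predeceased; the 1/12 allotted to Chetan's branch passes to Chetan's issue by representation.
Neelam's line is the sole branch at this level, so the full 1/12 passes to Neelam's issue by representation.
The 1/12 is divided into 3 equal shares of 1/36 among Omkar, Deepa, Tarun.
Omkar is living and takes 1/36.
Deepa is living and takes 1/36.
Tarun is living and takes 1/36.
Lakshmi is living and takes 1/3.

Aarav 1/12; Deepa 1/36; Falguni 1/9; Girish 1/9; Kavita 1/12; Lakshmi 1/3; Omkar 1/36; Sarita 1/9; Tarun 1/36; Vikram 1/12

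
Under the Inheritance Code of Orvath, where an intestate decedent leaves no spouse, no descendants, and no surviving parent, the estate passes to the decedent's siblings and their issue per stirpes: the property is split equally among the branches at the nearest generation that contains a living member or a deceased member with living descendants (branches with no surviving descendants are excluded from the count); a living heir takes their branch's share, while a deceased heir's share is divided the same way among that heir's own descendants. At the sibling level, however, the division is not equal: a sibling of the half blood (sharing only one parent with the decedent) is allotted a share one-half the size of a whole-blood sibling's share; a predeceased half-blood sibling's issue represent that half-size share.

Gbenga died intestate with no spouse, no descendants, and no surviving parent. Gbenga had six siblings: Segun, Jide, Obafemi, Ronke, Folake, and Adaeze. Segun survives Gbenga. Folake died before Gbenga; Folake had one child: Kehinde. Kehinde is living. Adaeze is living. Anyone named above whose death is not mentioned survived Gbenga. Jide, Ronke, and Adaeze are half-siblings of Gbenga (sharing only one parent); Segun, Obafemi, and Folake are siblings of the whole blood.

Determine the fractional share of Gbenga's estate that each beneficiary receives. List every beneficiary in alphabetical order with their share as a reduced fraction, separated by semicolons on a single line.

No spouse, descendants, or parent survives, so the estate passes to Gbenga's siblings per stirpes.
Half-blood siblings count for one-half the weight of whole-blood siblings at the initial division.
Dividing 1 in proportion to weights (total weight 9/2): Segun (weight 1) → 2/9; Jide (weight 1/2) → 1/9; Obafemi (weight 1) → 2/9; Ronke (weight 1/2) → 1/9; Folake (weight 1) → 2/9; Adaeze (weight 1/2) → 1/9.
Segun is living and takes 2/9.
Jide is living and takes 1/9.
Obafemi is living and takes 2/9.
Ronke is living and takes 1/9.
Folake predeceased; the 2/9 allotted to Folake's branch passes to Folake's issue by representation.
Kehinde is the sole taker at this level and receives the full 2/9.
Adaeze is living and takes 1/9.

Adaeze 1/9; Jide 1/9; Kehinde 2/9; Obafemi 2/9; Ronke 1/9; Segun 2/9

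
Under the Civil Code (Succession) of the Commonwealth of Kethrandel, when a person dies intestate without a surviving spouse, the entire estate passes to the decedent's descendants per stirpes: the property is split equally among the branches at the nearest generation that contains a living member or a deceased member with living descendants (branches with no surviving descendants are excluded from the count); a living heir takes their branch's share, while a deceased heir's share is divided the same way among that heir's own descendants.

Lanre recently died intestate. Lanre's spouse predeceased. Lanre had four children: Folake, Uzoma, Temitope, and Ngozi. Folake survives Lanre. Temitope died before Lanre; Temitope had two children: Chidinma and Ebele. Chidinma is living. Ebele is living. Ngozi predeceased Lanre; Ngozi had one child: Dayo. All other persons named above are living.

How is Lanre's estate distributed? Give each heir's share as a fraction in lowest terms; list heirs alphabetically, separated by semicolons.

There is no surviving spouse, so the entire estate passes to Lanre's descendants per stirpes.
The estate is divided into 4 equal shares of 1/4 among Folake, Uzoma, Temitope, Ngozi.
Folake is living and takes 1/4.
Uzoma is living and takes 1/4.
Temitope predeceased; the 1/4 allotted to Temitope's branch passes to Temitope's issue by representation.
The 1/4 is divided into 2 equal shares of 1/8 among Chidinma, Ebele.
Chidinma is living and takes 1/8.
Ebele is living and takes 1/8.
Ngozi predeceased; the 1/4 allotted to Ngozi's branch passes to Ngozi's issue by representation.
Dayo is the sole taker at this level and receives the full 1/4.

Chidinma 1/8; Dayo 1/4; Ebele 1/8; Folake 1/4; Uzoma 1/4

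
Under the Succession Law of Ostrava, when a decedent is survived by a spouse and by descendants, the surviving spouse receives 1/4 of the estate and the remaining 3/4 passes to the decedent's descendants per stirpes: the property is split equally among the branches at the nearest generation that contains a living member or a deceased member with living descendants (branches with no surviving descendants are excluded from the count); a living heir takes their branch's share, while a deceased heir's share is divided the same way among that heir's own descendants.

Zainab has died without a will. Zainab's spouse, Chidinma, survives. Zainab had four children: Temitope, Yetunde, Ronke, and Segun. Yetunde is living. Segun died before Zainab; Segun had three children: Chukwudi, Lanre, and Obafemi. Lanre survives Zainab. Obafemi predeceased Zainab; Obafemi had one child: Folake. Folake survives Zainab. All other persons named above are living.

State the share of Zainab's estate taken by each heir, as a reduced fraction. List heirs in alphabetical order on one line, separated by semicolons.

Chidinma 1/4; Chukwudi 1/16; Folake 1/16; Lanre 1/16; Ronke 3/16; Temitope 3/16; Yetunde 3/16

Chidinma, as surviving spouse, takes 1/4.
The remaining 3/4 passes to Zainab's descendants per stirpes.
The 3/4 is divided into 4 equal shares of 3/16 among Temitope, Yetunde, Ronke, Segun.
Temitope is living and takes 3/16.
Yetunde is living and takes 3/16.
Ronke is living and takes 3/16.
Segun predeceased; the 3/16 allotted to Segun's branch passes to Segun's issue by representation.
The 3/16 is divided into 3 equal shares of 1/16 among Chukwudi, Lanre, Obafemi.
Chukwudi is living and takes 1/16.
Lanre is living and takes 1/16.
Obafemi predeceased; the 1/16 allotted to Obafemi's branch passes to Obafemi's issue by representation.
Folake is the sole taker at this level and receives the full 1/16.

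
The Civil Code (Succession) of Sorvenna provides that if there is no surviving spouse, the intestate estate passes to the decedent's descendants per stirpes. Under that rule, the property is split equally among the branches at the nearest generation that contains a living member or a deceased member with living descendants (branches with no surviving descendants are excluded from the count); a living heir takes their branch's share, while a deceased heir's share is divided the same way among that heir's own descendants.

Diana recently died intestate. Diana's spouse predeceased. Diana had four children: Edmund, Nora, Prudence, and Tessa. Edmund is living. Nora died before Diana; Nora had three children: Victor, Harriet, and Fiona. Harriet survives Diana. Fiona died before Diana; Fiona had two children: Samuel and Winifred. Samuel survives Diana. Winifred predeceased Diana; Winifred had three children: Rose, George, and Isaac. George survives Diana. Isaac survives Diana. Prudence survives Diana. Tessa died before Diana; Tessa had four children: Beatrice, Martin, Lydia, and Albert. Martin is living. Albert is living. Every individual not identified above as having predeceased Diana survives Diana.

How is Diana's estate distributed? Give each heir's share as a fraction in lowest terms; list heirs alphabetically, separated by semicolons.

There is no surviving spouse, so the entire estate passes to Diana's descendants per stirpes.
The estate is divided into 4 equal shares of 1/4 among Edmund, Nora, Prudence, Tessa.
Edmund is living and takes 1/4.
Nora predeceased; the 1/4 allotted to Nora's branch passes to Nora's issue by representation.
The 1/4 is divided into 3 equal shares of 1/12 among Victor, Harriet, Fiona.
Victor is living and takes 1/12.
Harriet is living and takes 1/12.
Fiona predeceased; the 1/12 allotted to Fiona's branch passes to Fiona's issue by representation.
The 1/12 is divided into 2 equal shares of 1/24 among Samuel, Winifred.
Samuel is living and takes 1/24.
Winifred predeceased; the 1/24 allotted to Winifred's branch passes to Winifred's issue by representation.
The 1/24 is divided into 3 equal shares of 1/72 among Rose, George, Isaac.
Rose is living and takes 1/72.
George is living and takes 1/72.
Isaac is living and takes 1/72.
Prudence is living and takes 1/4.
Tessa predeceased; the 1/4 allotted to Tessa's branch passes to Tessa's issue by representation.
The 1/4 is divided into 4 equal shares of 1/16 among Beatrice, Martin, Lydia, Albert.
Beatrice is living and takes 1/16.
Martin is living and takes 1/16.
Lydia is living and takes 1/16.
Albert is living and takes 1/16.

Albert 1/16; Beatrice 1/16; Edmund 1/4; George 1/72; Harriet 1/12; Isaac 1/72; Lydia 1/16; Martin 1/16; Prudence 1/4; Rose 1/72; Samuel 1/24; Victor 1/12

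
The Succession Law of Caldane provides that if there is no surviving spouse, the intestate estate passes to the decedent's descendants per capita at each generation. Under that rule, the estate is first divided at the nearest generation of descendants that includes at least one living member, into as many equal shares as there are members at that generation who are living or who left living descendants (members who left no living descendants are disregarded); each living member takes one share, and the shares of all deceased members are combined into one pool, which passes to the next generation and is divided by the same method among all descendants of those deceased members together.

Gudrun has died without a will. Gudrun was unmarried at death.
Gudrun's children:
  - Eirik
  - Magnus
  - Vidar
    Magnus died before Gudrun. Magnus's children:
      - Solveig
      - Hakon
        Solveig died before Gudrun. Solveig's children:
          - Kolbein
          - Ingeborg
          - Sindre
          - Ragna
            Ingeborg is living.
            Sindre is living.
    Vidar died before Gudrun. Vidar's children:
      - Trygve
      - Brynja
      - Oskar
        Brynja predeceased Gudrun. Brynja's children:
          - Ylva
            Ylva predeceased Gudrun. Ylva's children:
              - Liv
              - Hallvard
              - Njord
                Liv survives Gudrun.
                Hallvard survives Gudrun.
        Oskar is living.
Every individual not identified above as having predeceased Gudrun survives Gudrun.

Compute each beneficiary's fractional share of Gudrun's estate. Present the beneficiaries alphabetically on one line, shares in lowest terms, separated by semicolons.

There is no surviving spouse, so the entire estate passes to Gudrun's descendants per capita at each generation.
At generation 1 (Eirik, Magnus, Vidar) there are 3 shares of (1)/3 = 1/3 each.
Living: Eirik — each takes 1/3.
Deceased: Magnus and Vidar. Their combined 2/3 is pooled and carried to generation 2.
At generation 2 (Solveig, Hakon, Trygve, Brynja, Oskar) there are 5 shares of (2/3)/5 = 2/15 each.
Living: Hakon, Trygve, and Oskar — each takes 2/15.
Deceased: Solveig and Brynja. Their combined 4/15 is pooled and carried to generation 3.
At generation 3 (Kolbein, Ingeborg, Sindre, Ragna, Ylva) there are 5 shares of (4/15)/5 = 4/75 each.
Living: Kolbein, Ingeborg, Sindre, and Ragna — each takes 4/75.
Deceased: Ylva. That 4/75 share is carried to generation 4.
At generation 4 (Liv, Hallvard, Njord) there are 3 shares of (4/75)/3 = 4/225 each.
Living: Liv, Hallvard, and Njord — each takes 4/225.

Eirik 1/3; Hakon 2/15; Hallvard 4/225; Ingeborg 4/75; Kolbein 4/75; Liv 4/225; Njord 4/225; Oskar 2/15; Ragna 4/75; Sindre 4/75; Trygve 2/15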